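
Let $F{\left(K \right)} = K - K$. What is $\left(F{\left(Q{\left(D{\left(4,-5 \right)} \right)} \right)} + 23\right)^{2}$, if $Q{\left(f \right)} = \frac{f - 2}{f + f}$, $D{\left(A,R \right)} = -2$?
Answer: $529$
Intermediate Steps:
$Q{\left(f \right)} = \frac{-2 + f}{2 f}$
$F{\left(K \right)} = 0$
$\left(F{\left(Q{\left(D{\left(4,-5 \right)} \right)} \right)} + 23\right)^{2} = \left(0 + 23\right)^{2} = 23^{2} = 529$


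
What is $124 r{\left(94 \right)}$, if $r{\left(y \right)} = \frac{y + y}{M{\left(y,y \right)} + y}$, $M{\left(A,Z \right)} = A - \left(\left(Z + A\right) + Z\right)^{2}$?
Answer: $- \frac{62}{211} \approx -0.29384$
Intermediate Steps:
$M{\left(A,Z \right)} = A - \left(A + 2 Z\right)^{2}$ ($M{\left(A,Z \right)} = A - \left(\left(A + Z\right) + Z\right)^{2} = A - \left(A + 2 Z\right)^{2}$)
$r{\left(y \right)} = \frac{2 y}{- 9 y^{2} + 2 y}$ ($r{\left(y \right)} = \frac{y + y}{\left(y - \left(y + 2 y\right)^{2}\right) + y} = \frac{2 y}{\left(y - \left(3 y\right)^{2}\right) + y} = \frac{2 y}{\left(y - 9 y^{2}\right) + y} = \frac{2 y}{- 9 y^{2} + 2 y}$)
$124 r{\left(94 \right)} = 124 \frac{2}{2 - 846} = 124 \frac{2}{-844} = 124 \cdot 2 \left(- \frac{1}{844}\right) = 124 \left(- \frac{1}{422}\right) = - \frac{62}{211}$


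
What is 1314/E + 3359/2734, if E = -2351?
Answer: 4304533/6427634 ≈ 0.66969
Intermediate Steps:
1314/E + 3359/2734 = 1314/(-2351) + 3359/2734 = 1314*(-1/2351) + 3359*(1/2734) = -1314/2351 + 3359/2734 = 4304533/6427634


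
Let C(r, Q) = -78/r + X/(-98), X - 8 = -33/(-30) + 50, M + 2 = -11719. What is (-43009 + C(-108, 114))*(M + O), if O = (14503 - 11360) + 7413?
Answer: 88385830657/1764 ≈ 5.0105e+7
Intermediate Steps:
M = -11721 (M = -2 - 11719 = -11721)
X = 591/10 (X = 8 + (-33/(-30) + 50) = 8 + (-33*(-1/30) + 50) = 8 + (11/10 + 50) = 8 + 511/10 = 591/10 ≈ 59.100)
O = 10556 (O = 3143 + 7413 = 10556)
C(r, Q) = -591/980 - 78/r (C(r, Q) = -78/r + (591/10)/(-98) = -78/r + (591/10)*(-1/98) = -78/r - 591/980 = -591/980 - 78/r)
(-43009 + C(-108, 114))*(M + O) = (-43009 + (-591/980 - 78/(-108)))*(-11721 + 10556) = (-43009 + (-591/980 - 78*(-1/108)))*(-1165) = (-43009 + (-591/980 + 13/18))*(-1165) = (-43009 + 1051/8820)*(-1165) = -379338329/8820*(-1165) = 88385830657/1764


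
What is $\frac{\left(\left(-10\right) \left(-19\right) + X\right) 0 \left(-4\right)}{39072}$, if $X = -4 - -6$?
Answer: $0$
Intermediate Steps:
$X = 2$ ($X = -4 + 6 = 2$)
$\frac{\left(\left(-10\right) \left(-19\right) + X\right) 0 \left(-4\right)}{39072} = \frac{\left(\left(-10\right) \left(-19\right) + 2\right) 0 \left(-4\right)}{39072} = \left(190 + 2\right) 0 \cdot \frac{1}{39072} = 192 \cdot 0 \cdot \frac{1}{39072} = 0 \cdot \frac{1}{39072} = 0$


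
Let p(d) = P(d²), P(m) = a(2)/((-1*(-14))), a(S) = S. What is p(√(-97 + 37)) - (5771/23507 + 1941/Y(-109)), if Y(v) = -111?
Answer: 105838273/6088313 ≈ 17.384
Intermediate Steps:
P(m) = ⅐ (P(m) = 2/((-1*(-14))) = 2/14 = 2*(1/14) = ⅐)
p(d) = ⅐
p(√(-97 + 37)) - (5771/23507 + 1941/Y(-109)) = ⅐ - (5771/23507 + 1941/(-111)) = ⅐ - (5771*(1/23507) + 1941*(-1/111)) = ⅐ - (5771/23507 - 647/37) = ⅐ - 1*(-14995502/869759) = ⅐ + 14995502/869759 = 105838273/6088313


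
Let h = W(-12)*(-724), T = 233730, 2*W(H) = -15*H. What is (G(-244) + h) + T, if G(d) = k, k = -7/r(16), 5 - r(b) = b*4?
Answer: 9945637/59 ≈ 1.6857e+5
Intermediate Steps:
r(b) = 5 - 4*b (r(b) = 5 - b*4 = 5 - 4*b)
W(H) = -15*H/2 (W(H) = (-15*H)/2 = -15*H/2)
h = -65160 (h = -15/2*(-12)*(-724) = 90*(-724) = -65160)
k = 7/59 (k = -7/(5 - 4*16) = -7/(5 - 64) = -7/(-59) = -7*(-1/59) = 7/59 ≈ 0.11864)
G(d) = 7/59
(G(-244) + h) + T = (7/59 - 65160) + 233730 = -3844433/59 + 233730 = 9945637/59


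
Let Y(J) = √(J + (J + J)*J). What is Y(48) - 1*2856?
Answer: -2856 + 4*√291 ≈ -2787.8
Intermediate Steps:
Y(J) = √(J + 2*J²) (Y(J) = √(J + (2*J)*J) = √(J + 2*J²))
Y(48) - 1*2856 = √(48*(1 + 2*48)) - 1*2856 = √(48*(1 + 96)) - 2856 = √(48*97) - 2856 = √4656 - 2856 = 4*√291 - 2856 = -2856 + 4*√291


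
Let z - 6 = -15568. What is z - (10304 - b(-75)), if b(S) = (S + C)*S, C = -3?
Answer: -20016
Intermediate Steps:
b(S) = S*(-3 + S) (b(S) = (S - 3)*S = (-3 + S)*S = S*(-3 + S))
z = -15562 (z = 6 - 15568 = -15562)
z - (10304 - b(-75)) = -15562 - (10304 - (-75)*(-3 - 75)) = -15562 - (10304 - (-75)*(-78)) = -15562 - (10304 - 1*5850) = -15562 - (10304 - 5850) = -15562 - 1*4454 = -15562 - 4454 = -20016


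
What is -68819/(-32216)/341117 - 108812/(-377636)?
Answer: 42707404686741/148214378643464 ≈ 0.28815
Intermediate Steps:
-68819/(-32216)/341117 - 108812/(-377636) = -68819*(-1/32216)*(1/341117) - 108812*(-1/377636) = (68819/32216)*(1/341117) + 27203/94409 = 68819/10989425272 + 27203/94409 = 42707404686741/148214378643464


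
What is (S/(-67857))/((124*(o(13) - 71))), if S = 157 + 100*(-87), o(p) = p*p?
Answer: 8543/824598264 ≈ 1.0360e-5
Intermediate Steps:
o(p) = p²
S = -8543 (S = 157 - 8700 = -8543)
(S/(-67857))/((124*(o(13) - 71))) = (-8543/(-67857))/((124*(13² - 71))) = (-8543*(-1/67857))/((124*(169 - 71))) = 8543/(67857*((124*98))) = (8543/67857)/12152 = (8543/67857)*(1/12152) = 8543/824598264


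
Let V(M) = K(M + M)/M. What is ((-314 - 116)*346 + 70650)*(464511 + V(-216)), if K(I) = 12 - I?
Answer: -326628754465/9 ≈ -3.6292e+10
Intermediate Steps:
V(M) = (12 - 2*M)/M (V(M) = (12 - (M + M))/M = (12 - 2*M)/M)
((-314 - 116)*346 + 70650)*(464511 + V(-216)) = ((-314 - 116)*346 + 70650)*(464511 + (-2 + 12/(-216))) = (-430*346 + 70650)*(464511 + (-2 + 12*(-1/216))) = (-148780 + 70650)*(464511 + (-2 - 1/18)) = -78130*(464511 - 37/18) = -78130*8361161/18 = -326628754465/9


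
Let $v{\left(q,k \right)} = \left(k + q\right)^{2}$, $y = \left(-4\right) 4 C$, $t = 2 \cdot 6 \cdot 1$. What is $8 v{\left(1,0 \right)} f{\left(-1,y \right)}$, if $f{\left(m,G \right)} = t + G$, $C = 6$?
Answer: $-672$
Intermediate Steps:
$t = 12$ ($t = 12 \cdot 1 = 12$)
$y = -96$ ($y = \left(-4\right) 4 \cdot 6 = \left(-16\right) 6 = -96$)
$f{\left(m,G \right)} = 12 + G$
$8 v{\left(1,0 \right)} f{\left(-1,y \right)} = 8 \left(0 + 1\right)^{2} \left(12 - 96\right) = 8 \cdot 1^{2} \left(-84\right) = 8 \cdot 1 \left(-84\right) = 8 \left(-84\right) = -672$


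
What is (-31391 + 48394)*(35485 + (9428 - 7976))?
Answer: 628039811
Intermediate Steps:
(-31391 + 48394)*(35485 + (9428 - 7976)) = 17003*(35485 + 1452) = 17003*36937 = 628039811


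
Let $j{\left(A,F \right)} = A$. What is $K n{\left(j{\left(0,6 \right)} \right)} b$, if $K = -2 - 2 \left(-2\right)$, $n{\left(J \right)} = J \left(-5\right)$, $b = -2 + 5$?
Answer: $0$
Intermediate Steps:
$b = 3$
$n{\left(J \right)} = - 5 J$
$K = 2$ ($K = -2 - -4 = -2 + 4 = 2$)
$K n{\left(j{\left(0,6 \right)} \right)} b = 2 \left(\left(-5\right) 0\right) 3 = 2 \cdot 0 \cdot 3 = 0 \cdot 3 = 0$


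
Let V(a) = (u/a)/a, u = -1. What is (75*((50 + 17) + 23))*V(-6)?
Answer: -375/2 ≈ -187.50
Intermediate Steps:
V(a) = -1/a**2 (V(a) = (-1/a)/a = -1/a**2)
(75*((50 + 17) + 23))*V(-6) = (75*((50 + 17) + 23))*(-1/(-6)**2) = (75*(67 + 23))*(-1*1/36) = (75*90)*(-1/36) = 6750*(-1/36) = -375/2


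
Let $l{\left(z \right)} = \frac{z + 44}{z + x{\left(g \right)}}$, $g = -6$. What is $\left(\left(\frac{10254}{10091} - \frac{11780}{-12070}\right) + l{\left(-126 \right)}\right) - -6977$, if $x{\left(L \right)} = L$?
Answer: $\frac{5610696483967}{803869242} \approx 6979.6$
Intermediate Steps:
$l{\left(z \right)} = \frac{44 + z}{-6 + z}$ ($l{\left(z \right)} = \frac{z + 44}{z - 6} = \frac{44 + z}{-6 + z}$)
$\left(\left(\frac{10254}{10091} - \frac{11780}{-12070}\right) + l{\left(-126 \right)}\right) - -6977 = \left(\left(\frac{10254}{10091} - \frac{11780}{-12070}\right) + \frac{44 - 126}{-6 - 126}\right) - -6977 = \left(\left(10254 \cdot \frac{1}{10091} - - \frac{1178}{1207}\right) + \frac{1}{-132} \left(-82\right)\right) + 6977 = \left(\left(\frac{10254}{10091} + \frac{1178}{1207}\right) - - \frac{41}{66}\right) + 6977 = \left(\frac{24263776}{12179837} + \frac{41}{66}\right) + 6977 = \frac{2100782533}{803869242} + 6977 = \frac{5610696483967}{803869242}$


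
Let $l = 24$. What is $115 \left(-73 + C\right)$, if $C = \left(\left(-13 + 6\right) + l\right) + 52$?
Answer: $-460$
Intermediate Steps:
$C = 69$ ($C = \left(\left(-13 + 6\right) + 24\right) + 52 = \left(-7 + 24\right) + 52 = 17 + 52 = 69$)
$115 \left(-73 + C\right) = 115 \left(-73 + 69\right) = 115 \left(-4\right) = -460$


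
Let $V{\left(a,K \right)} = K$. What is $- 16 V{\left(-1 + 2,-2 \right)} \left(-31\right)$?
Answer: $-992$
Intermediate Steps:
$- 16 V{\left(-1 + 2,-2 \right)} \left(-31\right) = \left(-16\right) \left(-2\right) \left(-31\right) = 32 \left(-31\right) = -992$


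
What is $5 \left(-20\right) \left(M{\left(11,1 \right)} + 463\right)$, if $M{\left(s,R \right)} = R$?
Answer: $-46400$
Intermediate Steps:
$5 \left(-20\right) \left(M{\left(11,1 \right)} + 463\right) = 5 \left(-20\right) \left(1 + 463\right) = \left(-100\right) 464 = -46400$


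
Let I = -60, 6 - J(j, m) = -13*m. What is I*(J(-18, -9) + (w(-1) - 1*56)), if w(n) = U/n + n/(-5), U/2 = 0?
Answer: 10008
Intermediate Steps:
J(j, m) = 6 + 13*m (J(j, m) = 6 - (-13)*m = 6 + 13*m)
U = 0 (U = 2*0 = 0)
w(n) = -n/5 (w(n) = 0/n + n/(-5) = 0 + n*(-1/5) = 0 - n/5 = -n/5)
I*(J(-18, -9) + (w(-1) - 1*56)) = -60*((6 + 13*(-9)) + (-1/5*(-1) - 1*56)) = -60*((6 - 117) + (1/5 - 56)) = -60*(-111 - 279/5) = -60*(-834/5) = 10008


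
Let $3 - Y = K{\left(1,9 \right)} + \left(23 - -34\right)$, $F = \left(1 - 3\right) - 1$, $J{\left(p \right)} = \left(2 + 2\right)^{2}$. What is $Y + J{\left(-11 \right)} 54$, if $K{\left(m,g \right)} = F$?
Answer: $813$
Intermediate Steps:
$J{\left(p \right)} = 16$ ($J{\left(p \right)} = 4^{2} = 16$)
$F = -3$ ($F = -2 - 1 = -3$)
$K{\left(m,g \right)} = -3$
$Y = -51$ ($Y = 3 - \left(-3 + \left(23 - -34\right)\right) = 3 - \left(-3 + \left(23 + 34\right)\right) = 3 - \left(-3 + 57\right) = 3 - 54 = -51$)
$Y + J{\left(-11 \right)} 54 = -51 + 16 \cdot 54 = -51 + 864 = 813$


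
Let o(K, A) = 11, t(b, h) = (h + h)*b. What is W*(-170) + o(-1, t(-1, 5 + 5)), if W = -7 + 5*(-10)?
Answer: 9701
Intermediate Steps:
t(b, h) = 2*b*h (t(b, h) = (2*h)*b = 2*b*h)
W = -57 (W = -7 - 50 = -57)
W*(-170) + o(-1, t(-1, 5 + 5)) = -57*(-170) + 11 = 9690 + 11 = 9701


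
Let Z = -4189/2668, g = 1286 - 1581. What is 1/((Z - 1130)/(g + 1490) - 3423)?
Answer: -3188260/10916433009 ≈ -0.00029206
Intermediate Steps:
g = -295
Z = -4189/2668 (Z = -4189*1/2668 = -4189/2668 ≈ -1.5701)
1/((Z - 1130)/(g + 1490) - 3423) = 1/((-4189/2668 - 1130)/(-295 + 1490) - 3423) = 1/(-3019029/2668/1195 - 3423) = 1/(-3019029/2668*1/1195 - 3423) = 1/(-3019029/3188260 - 3423) = 1/(-10916433009/3188260) = -3188260/10916433009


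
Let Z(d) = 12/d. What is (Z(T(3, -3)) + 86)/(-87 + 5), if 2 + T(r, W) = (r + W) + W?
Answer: -209/205 ≈ -1.0195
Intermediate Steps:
T(r, W) = -2 + r + 2*W (T(r, W) = -2 + ((r + W) + W) = -2 + ((W + r) + W) = -2 + (r + 2*W) = -2 + r + 2*W)
(Z(T(3, -3)) + 86)/(-87 + 5) = (12/(-2 + 3 + 2*(-3)) + 86)/(-87 + 5) = (12/(-2 + 3 - 6) + 86)/(-82) = (12/(-5) + 86)*(-1/82) = (12*(-⅕) + 86)*(-1/82) = (-12/5 + 86)*(-1/82) = (418/5)*(-1/82) = -209/205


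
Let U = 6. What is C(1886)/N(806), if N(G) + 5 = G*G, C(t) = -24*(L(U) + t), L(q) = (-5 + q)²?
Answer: -45288/649631 ≈ -0.069713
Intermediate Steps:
C(t) = -24 - 24*t (C(t) = -24*((-5 + 6)² + t) = -24*(1² + t) = -24*(1 + t) = -24 - 24*t)
N(G) = -5 + G² (N(G) = -5 + G*G = -5 + G²)
C(1886)/N(806) = (-24 - 24*1886)/(-5 + 806²) = (-24 - 45264)/(-5 + 649636) = -45288/649631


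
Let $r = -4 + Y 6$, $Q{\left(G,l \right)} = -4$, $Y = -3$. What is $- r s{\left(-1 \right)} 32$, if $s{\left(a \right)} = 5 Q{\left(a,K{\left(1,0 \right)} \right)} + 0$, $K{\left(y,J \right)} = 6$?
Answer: $-14080$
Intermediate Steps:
$s{\left(a \right)} = -20$ ($s{\left(a \right)} = 5 \left(-4\right) + 0 = -20 + 0 = -20$)
$r = -22$ ($r = -4 - 18 = -22$)
$- r s{\left(-1 \right)} 32 = \left(-1\right) \left(-22\right) \left(-20\right) 32 = 22 \left(-20\right) 32 = \left(-440\right) 32 = -14080$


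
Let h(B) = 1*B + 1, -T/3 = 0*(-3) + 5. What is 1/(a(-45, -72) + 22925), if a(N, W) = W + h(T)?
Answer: 1/22839 ≈ 4.3785e-5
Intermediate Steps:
T = -15 (T = -3*(0*(-3) + 5) = -3*(0 + 5) = -3*5 = -15)
h(B) = 1 + B (h(B) = B + 1 = 1 + B)
a(N, W) = -14 + W (a(N, W) = W + (1 - 15) = W - 14 = -14 + W)
1/(a(-45, -72) + 22925) = 1/((-14 - 72) + 22925) = 1/(-86 + 22925) = 1/22839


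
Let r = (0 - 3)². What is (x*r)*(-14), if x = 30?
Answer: -3780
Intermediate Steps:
r = 9 (r = (-3)² = 9)
(x*r)*(-14) = (30*9)*(-14) = 270*(-14) = -3780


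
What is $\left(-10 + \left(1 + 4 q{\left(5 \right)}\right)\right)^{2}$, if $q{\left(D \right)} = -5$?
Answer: $841$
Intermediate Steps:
$\left(-10 + \left(1 + 4 q{\left(5 \right)}\right)\right)^{2} = \left(-10 + \left(1 + 4 \left(-5\right)\right)\right)^{2} = \left(-10 + \left(1 - 20\right)\right)^{2} = \left(-10 - 19\right)^{2} = \left(-29\right)^{2} = 841$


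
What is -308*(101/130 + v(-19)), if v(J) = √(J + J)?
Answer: -15554/65 - 308*I*√38 ≈ -239.29 - 1898.6*I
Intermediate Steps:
v(J) = √2*√J (v(J) = √(2*J) = √2*√J)
-308*(101/130 + v(-19)) = -308*(101/130 + √2*√(-19)) = -308*(101*(1/130) + √2*(I*√19)) = -308*(101/130 + I*√38) = -15554/65 - 308*I*√38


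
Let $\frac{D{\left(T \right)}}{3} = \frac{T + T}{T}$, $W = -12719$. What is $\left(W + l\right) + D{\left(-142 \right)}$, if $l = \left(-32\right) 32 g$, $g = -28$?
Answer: $15959$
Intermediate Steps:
$D{\left(T \right)} = 6$ ($D{\left(T \right)} = 3 \frac{T + T}{T} = 3 \frac{2 T}{T} = 3 \cdot 2 = 6$)
$l = 28672$ ($l = \left(-32\right) 32 \left(-28\right) = \left(-1024\right) \left(-28\right) = 28672$)
$\left(W + l\right) + D{\left(-142 \right)} = \left(-12719 + 28672\right) + 6 = 15953 + 6 = 15959$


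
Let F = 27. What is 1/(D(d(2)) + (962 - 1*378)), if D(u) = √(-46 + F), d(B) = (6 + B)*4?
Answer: 584/341075 - I*√19/341075 ≈ 0.0017122 - 1.278e-5*I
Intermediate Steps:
d(B) = 24 + 4*B
D(u) = I*√19 (D(u) = √(-46 + 27) = √(-19) = I*√19)
1/(D(d(2)) + (962 - 1*378)) = 1/(I*√19 + (962 - 1*378)) = 1/(I*√19 + (962 - 378)) = 1/(I*√19 + 584) = 1/(584 + I*√19)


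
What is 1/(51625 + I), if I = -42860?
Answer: 1/8765 ≈ 0.00011409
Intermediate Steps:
1/(51625 + I) = 1/(51625 - 42860) = 1/8765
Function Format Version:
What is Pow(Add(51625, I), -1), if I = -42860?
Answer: Rational(1, 8765) ≈ 0.00011409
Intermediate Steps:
Pow(Add(51625, I), -1) = Pow(Add(51625, -42860), -1) = Pow(8765, -1) = Rational(1, 8765)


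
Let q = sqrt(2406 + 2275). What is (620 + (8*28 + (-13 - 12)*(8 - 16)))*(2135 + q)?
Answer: 2228940 + 1044*sqrt(4681) ≈ 2.3004e+6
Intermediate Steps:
q = sqrt(4681) ≈ 68.418
(620 + (8*28 + (-13 - 12)*(8 - 16)))*(2135 + q) = (620 + (8*28 + (-13 - 12)*(8 - 16)))*(2135 + sqrt(4681)) = (620 + (224 - 25*(-8)))*(2135 + sqrt(4681)) = (620 + (224 + 200))*(2135 + sqrt(4681)) = (620 + 424)*(2135 + sqrt(4681)) = 1044*(2135 + sqrt(4681)) = 2228940 + 1044*sqrt(4681)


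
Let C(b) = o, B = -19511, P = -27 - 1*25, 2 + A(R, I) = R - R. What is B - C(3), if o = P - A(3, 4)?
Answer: -19461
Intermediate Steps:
A(R, I) = -2 (A(R, I) = -2 + (R - R) = -2 + 0 = -2)
P = -52 (P = -27 - 25 = -52)
o = -50 (o = -52 - 1*(-2) = -52 + 2 = -50)
C(b) = -50
B - C(3) = -19511 - 1*(-50) = -19511 + 50 = -19461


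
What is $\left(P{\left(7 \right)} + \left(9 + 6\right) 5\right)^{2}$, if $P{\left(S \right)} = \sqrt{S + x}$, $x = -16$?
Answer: $5616 + 450 i \approx 5616.0 + 450.0 i$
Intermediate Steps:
$P{\left(S \right)} = \sqrt{-16 + S}$ ($P{\left(S \right)} = \sqrt{S - 16} = \sqrt{-16 + S}$)
$\left(P{\left(7 \right)} + \left(9 + 6\right) 5\right)^{2} = \left(\sqrt{-16 + 7} + \left(9 + 6\right) 5\right)^{2} = \left(\sqrt{-9} + 15 \cdot 5\right)^{2} = \left(3 i + 75\right)^{2} = \left(75 + 3 i\right)^{2}$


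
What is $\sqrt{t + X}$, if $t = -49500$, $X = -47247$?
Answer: $i \sqrt{96747} \approx 311.04 i$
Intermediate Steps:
$\sqrt{t + X} = \sqrt{-49500 - 47247} = \sqrt{-96747} = i \sqrt{96747}$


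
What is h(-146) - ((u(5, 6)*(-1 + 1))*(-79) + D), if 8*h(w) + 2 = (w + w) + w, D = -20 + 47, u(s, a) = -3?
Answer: -82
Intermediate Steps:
D = 27
h(w) = -1/4 + 3*w/8 (h(w) = -1/4 + ((w + w) + w)/8 = -1/4 + (2*w + w)/8 = -1/4 + (3*w)/8 = -1/4 + 3*w/8)
h(-146) - ((u(5, 6)*(-1 + 1))*(-79) + D) = (-1/4 + (3/8)*(-146)) - (-3*(-1 + 1)*(-79) + 27) = (-1/4 - 219/4) - (-3*0*(-79) + 27) = -55 - (0*(-79) + 27) = -55 - (0 + 27) = -55 - 1*27 = -55 - 27 = -82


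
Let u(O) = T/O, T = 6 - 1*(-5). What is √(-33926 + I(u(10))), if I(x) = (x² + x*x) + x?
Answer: I*√848062/5 ≈ 184.18*I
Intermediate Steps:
T = 11 (T = 6 + 5 = 11)
u(O) = 11/O
I(x) = x + 2*x² (I(x) = (x² + x²) + x = 2*x² + x = x + 2*x²)
√(-33926 + I(u(10))) = √(-33926 + (11/10)*(1 + 2*(11/10))) = √(-33926 + (11*(⅒))*(1 + 2*(11*(⅒)))) = √(-33926 + 11*(1 + 2*(11/10))/10) = √(-33926 + 11*(1 + 11/5)/10) = √(-33926 + (11/10)*(16/5)) = √(-33926 + 88/25) = √(-848062/25) = I*√848062/5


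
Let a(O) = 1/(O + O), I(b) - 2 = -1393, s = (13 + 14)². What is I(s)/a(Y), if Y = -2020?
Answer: 5619640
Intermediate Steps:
s = 729 (s = 27² = 729)
I(b) = -1391 (I(b) = 2 - 1393 = -1391)
a(O) = 1/(2*O)
I(s)/a(Y) = -1391/((½)/(-2020)) = -1391/((½)*(-1/2020)) = -1391/(-1/4040) = -1391*(-4040) = 5619640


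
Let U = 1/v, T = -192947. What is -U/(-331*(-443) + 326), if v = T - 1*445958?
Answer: 1/93892839895 ≈ 1.0650e-11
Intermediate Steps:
v = -638905 (v = -192947 - 1*445958 = -192947 - 445958 = -638905)
U = -1/638905 (U = 1/(-638905) = -1/638905 ≈ -1.5652e-6)
-U/(-331*(-443) + 326) = -(-1)/(638905*(-331*(-443) + 326)) = -(-1)/(638905*(146633 + 326)) = -(-1)/(638905*146959) = -1*(-1/93892839895) = 1/93892839895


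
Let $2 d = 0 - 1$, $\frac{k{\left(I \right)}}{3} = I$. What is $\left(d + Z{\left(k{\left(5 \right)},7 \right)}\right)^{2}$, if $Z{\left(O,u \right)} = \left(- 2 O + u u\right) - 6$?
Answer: $\frac{625}{4} \approx 156.25$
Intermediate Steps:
$k{\left(I \right)} = 3 I$
$Z{\left(O,u \right)} = -6 + u^{2} - 2 O$ ($Z{\left(O,u \right)} = \left(- 2 O + u^{2}\right) - 6 = \left(u^{2} - 2 O\right) - 6 = -6 + u^{2} - 2 O$)
$d = - \frac{1}{2}$ ($d = \frac{0 - 1}{2} = \frac{1}{2} \left(-1\right) = - \frac{1}{2} \approx -0.5$)
$\left(d + Z{\left(k{\left(5 \right)},7 \right)}\right)^{2} = \left(- \frac{1}{2} - \left(6 - 49 + 2 \cdot 3 \cdot 5\right)\right)^{2} = \left(- \frac{1}{2} - -13\right)^{2} = \left(- \frac{1}{2} + 13\right)^{2} = \left(\frac{25}{2}\right)^{2} = \frac{625}{4}$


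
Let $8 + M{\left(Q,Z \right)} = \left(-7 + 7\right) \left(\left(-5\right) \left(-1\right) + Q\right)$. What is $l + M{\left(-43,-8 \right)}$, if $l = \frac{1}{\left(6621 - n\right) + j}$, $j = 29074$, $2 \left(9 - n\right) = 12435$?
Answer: $- \frac{670454}{83807} \approx -8.0$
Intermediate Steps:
$n = - \frac{12417}{2}$ ($n = 9 - \frac{12435}{2} = - \frac{12417}{2} \approx -6208.5$)
$M{\left(Q,Z \right)} = -8$ ($M{\left(Q,Z \right)} = -8 + \left(-7 + 7\right) \left(\left(-5\right) \left(-1\right) + Q\right) = -8 + 0 \left(5 + Q\right) = -8 + 0 = -8$)
$l = \frac{2}{83807}$ ($l = \frac{1}{\left(6621 - - \frac{12417}{2}\right) + 29074} = \frac{1}{\left(6621 + \frac{12417}{2}\right) + 29074} = \frac{1}{\frac{25659}{2} + 29074} = \frac{1}{\frac{83807}{2}} = \frac{2}{83807} \approx 2.3864 \cdot 10^{-5}$)
$l + M{\left(-43,-8 \right)} = \frac{2}{83807} - 8 = - \frac{670454}{83807}$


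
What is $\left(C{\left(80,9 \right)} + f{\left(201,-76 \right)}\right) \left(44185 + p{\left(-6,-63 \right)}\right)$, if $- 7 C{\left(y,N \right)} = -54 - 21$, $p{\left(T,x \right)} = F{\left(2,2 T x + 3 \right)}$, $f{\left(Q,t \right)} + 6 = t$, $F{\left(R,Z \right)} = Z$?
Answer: $- \frac{22427056}{7} \approx -3.2039 \cdot 10^{6}$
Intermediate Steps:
$f{\left(Q,t \right)} = -6 + t$
$p{\left(T,x \right)} = 3 + 2 T x$ ($p{\left(T,x \right)} = 2 T x + 3 = 3 + 2 T x$)
$C{\left(y,N \right)} = \frac{75}{7}$ ($C{\left(y,N \right)} = - \frac{-54 - 21}{7} = \left(- \frac{1}{7}\right) \left(-75\right) = \frac{75}{7}$)
$\left(C{\left(80,9 \right)} + f{\left(201,-76 \right)}\right) \left(44185 + p{\left(-6,-63 \right)}\right) = \left(\frac{75}{7} - 82\right) \left(44185 + \left(3 + 2 \left(-6\right) \left(-63\right)\right)\right) = \left(\frac{75}{7} - 82\right) \left(44185 + \left(3 + 756\right)\right) = - \frac{499 \left(44185 + 759\right)}{7} = \left(- \frac{499}{7}\right) 44944 = - \frac{22427056}{7}$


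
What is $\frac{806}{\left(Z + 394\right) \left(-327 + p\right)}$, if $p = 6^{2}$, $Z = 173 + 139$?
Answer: $- \frac{403}{102723} \approx -0.0039232$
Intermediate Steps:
$Z = 312$
$p = 36$
$\frac{806}{\left(Z + 394\right) \left(-327 + p\right)} = \frac{806}{\left(312 + 394\right) \left(-327 + 36\right)} = \frac{806}{706 \left(-291\right)} = \frac{806}{-205446} = 806 \left(- \frac{1}{205446}\right) = - \frac{403}{102723}$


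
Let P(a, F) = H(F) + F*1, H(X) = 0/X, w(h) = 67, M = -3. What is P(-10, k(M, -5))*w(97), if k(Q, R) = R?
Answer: -335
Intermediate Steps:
H(X) = 0
P(a, F) = F (P(a, F) = 0 + F*1 = 0 + F = F)
P(-10, k(M, -5))*w(97) = -5*67 = -335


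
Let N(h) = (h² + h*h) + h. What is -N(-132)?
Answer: -34716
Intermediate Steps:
N(h) = h + 2*h² (N(h) = (h² + h²) + h = 2*h² + h = h + 2*h²)
-N(-132) = -(-132)*(1 + 2*(-132)) = -(-132)*(1 - 264) = -(-132)*(-263) = -1*34716 = -34716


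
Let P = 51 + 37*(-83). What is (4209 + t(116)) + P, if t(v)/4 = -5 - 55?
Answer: 949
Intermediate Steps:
t(v) = -240 (t(v) = 4*(-5 - 55) = 4*(-60) = -240)
P = -3020 (P = 51 - 3071 = -3020)
(4209 + t(116)) + P = (4209 - 240) - 3020 = 3969 - 3020 = 949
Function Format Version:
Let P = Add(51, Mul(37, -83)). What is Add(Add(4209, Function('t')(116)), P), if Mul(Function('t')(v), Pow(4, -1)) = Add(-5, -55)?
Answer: 949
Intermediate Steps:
Function('t')(v) = -240 (Function('t')(v) = Mul(4, Add(-5, -55)) = Mul(4, -60) = -240)
P = -3020 (P = Add(51, -3071) = -3020)
Add(Add(4209, Function('t')(116)), P) = Add(Add(4209, -240), -3020) = Add(3969, -3020) = 949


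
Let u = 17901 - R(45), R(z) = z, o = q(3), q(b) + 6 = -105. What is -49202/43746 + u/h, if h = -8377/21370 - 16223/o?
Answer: 917939895570697/7562713616799 ≈ 121.38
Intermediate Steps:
q(b) = -111 (q(b) = -6 - 105 = -111)
o = -111
u = 17856 (u = 17901 - 1*45 = 17901 - 45 = 17856)
h = 345755663/2372070 (h = -8377/21370 - 16223/(-111) = -8377*1/21370 - 16223*(-1/111) = -8377/21370 + 16223/111 = 345755663/2372070 ≈ 145.76)
-49202/43746 + u/h = -49202/43746 + 17856/(345755663/2372070) = -49202*1/43746 + 17856*(2372070/345755663) = -24601/21873 + 42355681920/345755663 = 917939895570697/7562713616799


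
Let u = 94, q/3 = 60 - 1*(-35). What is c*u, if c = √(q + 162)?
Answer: 94*√447 ≈ 1987.4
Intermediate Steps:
q = 285 (q = 3*(60 - 1*(-35)) = 3*(60 + 35) = 3*95 = 285)
c = √447 (c = √(285 + 162) = √447 ≈ 21.142)
c*u = √447*94 = 94*√447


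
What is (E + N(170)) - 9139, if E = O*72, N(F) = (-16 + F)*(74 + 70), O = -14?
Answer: 12029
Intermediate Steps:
N(F) = -2304 + 144*F (N(F) = (-16 + F)*144 = -2304 + 144*F)
E = -1008 (E = -14*72 = -1008)
(E + N(170)) - 9139 = (-1008 + (-2304 + 144*170)) - 9139 = (-1008 + (-2304 + 24480)) - 9139 = (-1008 + 22176) - 9139 = 21168 - 9139 = 12029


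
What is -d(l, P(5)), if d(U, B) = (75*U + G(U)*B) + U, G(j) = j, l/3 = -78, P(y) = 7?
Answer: 19422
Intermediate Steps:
l = -234 (l = 3*(-78) = -234)
d(U, B) = 76*U + B*U (d(U, B) = (75*U + U*B) + U = (75*U + B*U) + U = 76*U + B*U)
-d(l, P(5)) = -(-234)*(76 + 7) = -(-234)*83 = -1*(-19422) = 19422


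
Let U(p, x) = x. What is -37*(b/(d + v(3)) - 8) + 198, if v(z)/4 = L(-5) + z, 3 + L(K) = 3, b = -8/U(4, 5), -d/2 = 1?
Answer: 12498/25 ≈ 499.92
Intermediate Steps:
d = -2 (d = -2*1 = -2)
b = -8/5 ≈ -1.6000
L(K) = 0 (L(K) = -3 + 3 = 0)
v(z) = 4*z (v(z) = 4*(0 + z) = 4*z)
-37*(b/(d + v(3)) - 8) + 198 = -37*(-8/(5*(-2 + 4*3)) - 8) + 198 = -37*(-8/(5*(-2 + 12)) - 8) + 198 = -37*(-8/5/10 - 8) + 198 = -37*(-8/5*⅒ - 8) + 198 = -37*(-4/25 - 8) + 198 = -37*(-204/25) + 198 = 7548/25 + 198 = 12498/25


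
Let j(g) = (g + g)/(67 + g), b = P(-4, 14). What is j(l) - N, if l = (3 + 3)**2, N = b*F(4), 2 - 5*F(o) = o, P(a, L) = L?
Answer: 3244/515 ≈ 6.2990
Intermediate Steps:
F(o) = 2/5 - o/5
b = 14
N = -28/5 (N = 14*(2/5 - 1/5*4) = 14*(2/5 - 4/5) = 14*(-2/5) = -28/5 ≈ -5.6000)
l = 36 (l = 6**2 = 36)
j(g) = 2*g/(67 + g) (j(g) = (2*g)/(67 + g) = 2*g/(67 + g))
j(l) - N = 2*36/(67 + 36) - 1*(-28/5) = 2*36/103 + 28/5 = 2*36*(1/103) + 28/5 = 72/103 + 28/5 = 3244/515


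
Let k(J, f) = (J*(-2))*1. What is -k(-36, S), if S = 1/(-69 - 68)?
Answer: -72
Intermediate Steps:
S = -1/137 (S = 1/(-137) = -1/137 ≈ -0.0072993)
k(J, f) = -2*J (k(J, f) = -2*J*1 = -2*J)
-k(-36, S) = -(-2)*(-36) = -1*72 = -72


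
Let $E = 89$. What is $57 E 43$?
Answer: $218139$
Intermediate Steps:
$57 E 43 = 57 \cdot 89 \cdot 43 = 5073 \cdot 43 = 218139$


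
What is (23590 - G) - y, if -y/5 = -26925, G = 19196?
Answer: -130231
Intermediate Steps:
y = 134625 (y = -5*(-26925) = 134625)
(23590 - G) - y = (23590 - 1*19196) - 1*134625 = (23590 - 19196) - 134625 = 4394 - 134625 = -130231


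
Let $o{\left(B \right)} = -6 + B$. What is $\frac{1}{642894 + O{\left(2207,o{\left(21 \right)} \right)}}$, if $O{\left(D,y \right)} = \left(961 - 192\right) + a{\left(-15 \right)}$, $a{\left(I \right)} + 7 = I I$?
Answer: $\frac{1}{643881} \approx 1.5531 \cdot 10^{-6}$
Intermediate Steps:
$a{\left(I \right)} = -7 + I^{2}$ ($a{\left(I \right)} = -7 + I I = -7 + I^{2}$)
$O{\left(D,y \right)} = 987$ ($O{\left(D,y \right)} = \left(961 - 192\right) - \left(7 - \left(-15\right)^{2}\right) = 769 + \left(-7 + 225\right) = 769 + 218 = 987$)
$\frac{1}{642894 + O{\left(2207,o{\left(21 \right)} \right)}} = \frac{1}{642894 + 987} = \frac{1}{643881}$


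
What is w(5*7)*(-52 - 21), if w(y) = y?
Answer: -2555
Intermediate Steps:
w(5*7)*(-52 - 21) = (5*7)*(-52 - 21) = 35*(-73) = -2555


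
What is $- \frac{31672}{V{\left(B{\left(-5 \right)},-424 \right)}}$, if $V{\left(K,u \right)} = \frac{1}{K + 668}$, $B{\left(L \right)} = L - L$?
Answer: $-21156896$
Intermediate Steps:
$B{\left(L \right)} = 0$
$V{\left(K,u \right)} = \frac{1}{668 + K}$
$- \frac{31672}{V{\left(B{\left(-5 \right)},-424 \right)}} = - \frac{31672}{\frac{1}{668 + 0}} = - \frac{31672}{\frac{1}{668}} = - 31672 \frac{1}{\frac{1}{668}} = \left(-31672\right) 668 = -21156896$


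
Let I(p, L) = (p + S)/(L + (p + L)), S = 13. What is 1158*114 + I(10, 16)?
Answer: 5544527/42 ≈ 1.3201e+5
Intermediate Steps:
I(p, L) = (13 + p)/(p + 2*L) (I(p, L) = (p + 13)/(L + (p + L)) = (13 + p)/(L + (L + p)) = (13 + p)/(p + 2*L))
1158*114 + I(10, 16) = 1158*114 + (13 + 10)/(10 + 2*16) = 132012 + 23/(10 + 32) = 132012 + 23/42 = 5544527/42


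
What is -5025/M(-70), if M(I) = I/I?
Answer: -5025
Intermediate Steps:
M(I) = 1
-5025/M(-70) = -5025/1 = -5025*1 = -5025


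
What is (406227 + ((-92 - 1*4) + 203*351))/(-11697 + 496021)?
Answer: 119346/121081 ≈ 0.98567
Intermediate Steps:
(406227 + ((-92 - 1*4) + 203*351))/(-11697 + 496021) = (406227 + ((-92 - 4) + 71253))/484324 = (406227 + (-96 + 71253))*(1/484324) = (406227 + 71157)*(1/484324) = 477384*(1/484324) = 119346/121081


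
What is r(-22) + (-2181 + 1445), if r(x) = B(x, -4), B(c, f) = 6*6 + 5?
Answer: -695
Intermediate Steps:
B(c, f) = 41 (B(c, f) = 36 + 5 = 41)
r(x) = 41
r(-22) + (-2181 + 1445) = 41 + (-2181 + 1445) = 41 - 736 = -695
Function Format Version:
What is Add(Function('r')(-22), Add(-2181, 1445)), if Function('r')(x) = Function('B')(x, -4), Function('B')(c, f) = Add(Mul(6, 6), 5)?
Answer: -695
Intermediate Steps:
Function('B')(c, f) = 41 (Function('B')(c, f) = Add(36, 5) = 41)
Function('r')(x) = 41
Add(Function('r')(-22), Add(-2181, 1445)) = Add(41, Add(-2181, 1445)) = Add(41, -736) = -695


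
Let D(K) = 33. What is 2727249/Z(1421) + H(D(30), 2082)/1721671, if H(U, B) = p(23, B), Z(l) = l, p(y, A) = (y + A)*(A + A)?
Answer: 96079201851/49928459 ≈ 1924.3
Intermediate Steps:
p(y, A) = 2*A*(A + y) (p(y, A) = (A + y)*(2*A) = 2*A*(A + y))
H(U, B) = 2*B*(23 + B) (H(U, B) = 2*B*(B + 23) = 2*B*(23 + B))
2727249/Z(1421) + H(D(30), 2082)/1721671 = 2727249/1421 + (2*2082*(23 + 2082))/1721671 = 2727249*(1/1421) + (2*2082*2105)*(1/1721671) = 389607/203 + 8765220*(1/1721671) = 389607/203 + 8765220/1721671 = 96079201851/49928459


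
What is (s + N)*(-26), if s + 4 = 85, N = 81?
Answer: -4212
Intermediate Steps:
s = 81 (s = -4 + 85 = 81)
(s + N)*(-26) = (81 + 81)*(-26) = 162*(-26) = -4212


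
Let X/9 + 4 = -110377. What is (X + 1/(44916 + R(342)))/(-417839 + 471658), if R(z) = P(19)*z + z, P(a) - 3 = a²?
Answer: -168630599033/9135559974 ≈ -18.459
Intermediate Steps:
X = -993429 (X = -36 + 9*(-110377) = -36 - 993393 = -993429)
P(a) = 3 + a²
R(z) = 365*z (R(z) = (3 + 19²)*z + z = (3 + 361)*z + z = 364*z + z = 365*z)
(X + 1/(44916 + R(342)))/(-417839 + 471658) = (-993429 + 1/(44916 + 365*342))/(-417839 + 471658) = (-993429 + 1/(44916 + 124830))/53819 = (-993429 + 1/169746)*(1/53819) = -168630599033/169746*1/53819 = -168630599033/9135559974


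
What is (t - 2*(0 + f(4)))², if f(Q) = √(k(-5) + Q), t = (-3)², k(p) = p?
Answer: 77 - 36*I ≈ 77.0 - 36.0*I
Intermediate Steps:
t = 9
f(Q) = √(-5 + Q)
(t - 2*(0 + f(4)))² = (9 - 2*(0 + √(-5 + 4)))² = (9 - 2*(0 + √(-1)))² = (9 - 2*(0 + I))² = (9 - 2*I)²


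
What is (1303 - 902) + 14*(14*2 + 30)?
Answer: 1213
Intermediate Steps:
(1303 - 902) + 14*(14*2 + 30) = 401 + 14*(28 + 30) = 401 + 14*58 = 401 + 812 = 1213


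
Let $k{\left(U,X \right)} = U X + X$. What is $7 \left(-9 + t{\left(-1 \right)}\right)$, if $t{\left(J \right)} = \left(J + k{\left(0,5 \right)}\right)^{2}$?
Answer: $49$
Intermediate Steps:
$k{\left(U,X \right)} = X + U X$
$t{\left(J \right)} = \left(5 + J\right)^{2}$ ($t{\left(J \right)} = \left(J + 5 \left(1 + 0\right)\right)^{2} = \left(J + 5 \cdot 1\right)^{2} = \left(J + 5\right)^{2} = \left(5 + J\right)^{2}$)
$7 \left(-9 + t{\left(-1 \right)}\right) = 7 \left(-9 + \left(5 - 1\right)^{2}\right) = 7 \left(-9 + 4^{2}\right) = 7 \left(-9 + 16\right) = 7 \cdot 7 = 49$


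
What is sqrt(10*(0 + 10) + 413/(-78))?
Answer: sqrt(576186)/78 ≈ 9.7317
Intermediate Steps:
sqrt(10*(0 + 10) + 413/(-78)) = sqrt(10*10 + 413*(-1/78)) = sqrt(100 - 413/78) = sqrt(7387/78) = sqrt(576186)/78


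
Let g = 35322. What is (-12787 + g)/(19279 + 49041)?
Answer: 4507/13664 ≈ 0.32984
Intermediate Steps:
(-12787 + g)/(19279 + 49041) = (-12787 + 35322)/(19279 + 49041) = 22535/68320 = 22535*(1/68320) = 4507/13664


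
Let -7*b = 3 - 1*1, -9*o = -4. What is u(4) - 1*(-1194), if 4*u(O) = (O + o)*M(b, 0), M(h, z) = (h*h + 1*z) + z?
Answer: 526594/441 ≈ 1194.1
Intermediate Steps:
o = 4/9 (o = -⅑*(-4) = 4/9 ≈ 0.44444)
b = -2/7 (b = -(3 - 1*1)/7 = -(3 - 1)/7 = -⅐*2 = -2/7 ≈ -0.28571)
M(h, z) = h² + 2*z (M(h, z) = (h² + z) + z = (z + h²) + z = h² + 2*z)
u(O) = 4/441 + O/49 (u(O) = ((O + 4/9)*((-2/7)² + 2*0))/4 = ((4/9 + O)*(4/49 + 0))/4 = ((4/9 + O)*(4/49))/4 = (16/441 + 4*O/49)/4 = 4/441 + O/49)
u(4) - 1*(-1194) = (4/441 + (1/49)*4) - 1*(-1194) = (4/441 + 4/49) + 1194 = 40/441 + 1194 = 526594/441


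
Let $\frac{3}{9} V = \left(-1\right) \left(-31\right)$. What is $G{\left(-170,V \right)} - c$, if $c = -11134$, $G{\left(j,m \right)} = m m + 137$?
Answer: $19920$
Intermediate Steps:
$V = 93$ ($V = 3 \left(\left(-1\right) \left(-31\right)\right) = 3 \cdot 31 = 93$)
$G{\left(j,m \right)} = 137 + m^{2}$ ($G{\left(j,m \right)} = m^{2} + 137 = 137 + m^{2}$)
$G{\left(-170,V \right)} - c = \left(137 + 93^{2}\right) - -11134 = \left(137 + 8649\right) + 11134 = 8786 + 11134 = 19920$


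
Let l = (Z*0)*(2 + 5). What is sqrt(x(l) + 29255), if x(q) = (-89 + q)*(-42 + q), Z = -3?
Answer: sqrt(32993) ≈ 181.64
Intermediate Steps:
l = 0 (l = (-3*0)*(2 + 5) = 0*7 = 0)
sqrt(x(l) + 29255) = sqrt((3738 + 0**2 - 131*0) + 29255) = sqrt((3738 + 0 + 0) + 29255) = sqrt(3738 + 29255) = sqrt(32993)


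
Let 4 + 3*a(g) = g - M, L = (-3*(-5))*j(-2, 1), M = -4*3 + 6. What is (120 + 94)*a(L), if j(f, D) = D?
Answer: 3638/3 ≈ 1212.7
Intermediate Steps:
M = -6 (M = -12 + 6 = -6)
L = 15 (L = -3*(-5)*1 = 15*1 = 15)
a(g) = ⅔ + g/3 (a(g) = -4/3 + (g - 1*(-6))/3 = -4/3 + (g + 6)/3 = -4/3 + (6 + g)/3 = -4/3 + (2 + g/3) = ⅔ + g/3)
(120 + 94)*a(L) = (120 + 94)*(⅔ + (⅓)*15) = 214*(⅔ + 5) = 214*(17/3) = 3638/3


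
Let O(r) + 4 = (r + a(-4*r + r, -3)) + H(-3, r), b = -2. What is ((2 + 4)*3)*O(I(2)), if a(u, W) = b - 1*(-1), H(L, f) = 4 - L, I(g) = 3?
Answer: 90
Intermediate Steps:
a(u, W) = -1 (a(u, W) = -2 - 1*(-1) = -2 + 1 = -1)
O(r) = 2 + r (O(r) = -4 + ((r - 1) + (4 - 1*(-3))) = -4 + ((-1 + r) + (4 + 3)) = -4 + ((-1 + r) + 7) = -4 + (6 + r) = 2 + r)
((2 + 4)*3)*O(I(2)) = ((2 + 4)*3)*(2 + 3) = (6*3)*5 = 18*5 = 90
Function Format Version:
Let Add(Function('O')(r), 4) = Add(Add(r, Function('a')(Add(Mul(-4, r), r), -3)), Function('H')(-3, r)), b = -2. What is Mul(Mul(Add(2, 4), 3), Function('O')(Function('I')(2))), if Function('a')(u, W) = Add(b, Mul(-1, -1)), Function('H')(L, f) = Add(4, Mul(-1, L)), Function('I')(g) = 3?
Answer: 90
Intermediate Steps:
Function('a')(u, W) = -1 (Function('a')(u, W) = Add(-2, Mul(-1, -1)) = Add(-2, 1) = -1)
Function('O')(r) = Add(2, r) (Function('O')(r) = Add(-4, Add(Add(r, -1), Add(4, Mul(-1, -3)))) = Add(-4, Add(Add(-1, r), Add(4, 3))) = Add(-4, Add(Add(-1, r), 7)) = Add(-4, Add(6, r)) = Add(2, r))
Mul(Mul(Add(2, 4), 3), Function('O')(Function('I')(2))) = Mul(Mul(Add(2, 4), 3), Add(2, 3)) = Mul(Mul(6, 3), 5) = Mul(18, 5) = 90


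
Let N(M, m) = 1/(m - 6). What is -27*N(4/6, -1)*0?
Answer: 0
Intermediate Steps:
N(M, m) = 1/(-6 + m)
-27*N(4/6, -1)*0 = -27/(-6 - 1)*0 = -27/(-7)*0 = -27*(-⅐)*0 = (27/7)*0 = 0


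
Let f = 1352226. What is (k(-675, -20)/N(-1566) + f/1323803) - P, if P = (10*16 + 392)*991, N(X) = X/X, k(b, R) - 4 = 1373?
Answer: -722338373739/1323803 ≈ -5.4565e+5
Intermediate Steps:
k(b, R) = 1377 (k(b, R) = 4 + 1373 = 1377)
N(X) = 1
P = 547032 (P = (160 + 392)*991 = 552*991 = 547032)
(k(-675, -20)/N(-1566) + f/1323803) - P = (1377/1 + 1352226/1323803) - 1*547032 = (1377*1 + 1352226*(1/1323803)) - 547032 = (1377 + 1352226/1323803) - 547032 = 1824228957/1323803 - 547032 = -722338373739/1323803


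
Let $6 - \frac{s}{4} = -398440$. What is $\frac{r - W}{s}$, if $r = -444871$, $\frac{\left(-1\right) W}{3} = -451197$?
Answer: $- \frac{899231}{796892} \approx -1.1284$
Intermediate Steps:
$W = 1353591$ ($W = \left(-3\right) \left(-451197\right) = 1353591$)
$s = 1593784$ ($s = 24 - -1593760 = 24 + 1593760 = 1593784$)
$\frac{r - W}{s} = \frac{-444871 - 1353591}{1593784} = \left(-444871 - 1353591\right) \frac{1}{1593784} = \left(-1798462\right) \frac{1}{1593784} = - \frac{899231}{796892}$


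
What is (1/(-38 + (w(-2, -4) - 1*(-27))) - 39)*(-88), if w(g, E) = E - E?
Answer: 3440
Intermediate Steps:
w(g, E) = 0
(1/(-38 + (w(-2, -4) - 1*(-27))) - 39)*(-88) = (1/(-38 + (0 - 1*(-27))) - 39)*(-88) = (1/(-38 + (0 + 27)) - 39)*(-88) = (1/(-38 + 27) - 39)*(-88) = (1/(-11) - 39)*(-88) = (-1/11 - 39)*(-88) = -430/11*(-88) = 3440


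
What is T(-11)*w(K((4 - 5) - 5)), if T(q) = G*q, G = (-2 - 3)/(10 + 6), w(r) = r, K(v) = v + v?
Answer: -165/4 ≈ -41.250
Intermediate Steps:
K(v) = 2*v
G = -5/16 ≈ -0.31250
T(q) = -5*q/16
T(-11)*w(K((4 - 5) - 5)) = (-5/16*(-11))*(2*((4 - 5) - 5)) = 55*(2*(-1 - 5))/16 = 55*(2*(-6))/16 = (55/16)*(-12) = -165/4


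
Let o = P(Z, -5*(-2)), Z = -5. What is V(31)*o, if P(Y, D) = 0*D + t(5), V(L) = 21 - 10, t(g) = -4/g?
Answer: -44/5 ≈ -8.8000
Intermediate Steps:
V(L) = 11
P(Y, D) = -⅘ (P(Y, D) = 0*D - 4/5 = 0 - 4*⅕ = 0 - ⅘ = -⅘)
o = -⅘ ≈ -0.80000
V(31)*o = 11*(-⅘) = -44/5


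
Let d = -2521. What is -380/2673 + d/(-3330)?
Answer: 608137/989010 ≈ 0.61489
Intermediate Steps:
-380/2673 + d/(-3330) = -380/2673 - 2521/(-3330) = -380*1/2673 - 2521*(-1/3330) = -380/2673 + 2521/3330 = 608137/989010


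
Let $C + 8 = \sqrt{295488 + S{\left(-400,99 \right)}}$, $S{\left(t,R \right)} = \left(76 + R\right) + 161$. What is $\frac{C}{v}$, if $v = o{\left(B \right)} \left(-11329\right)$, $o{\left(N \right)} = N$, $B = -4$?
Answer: $- \frac{2}{11329} + \frac{\sqrt{18489}}{11329} \approx 0.011826$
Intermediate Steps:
$S{\left(t,R \right)} = 237 + R$
$v = 45316$ ($v = \left(-4\right) \left(-11329\right) = 45316$)
$C = -8 + 4 \sqrt{18489}$ ($C = -8 + \sqrt{295488 + \left(237 + 99\right)} = -8 + \sqrt{295488 + 336} = -8 + \sqrt{295824} = -8 + 4 \sqrt{18489} \approx 535.9$)
$\frac{C}{v} = \frac{-8 + 4 \sqrt{18489}}{45316} = \left(-8 + 4 \sqrt{18489}\right) \frac{1}{45316} = - \frac{2}{11329} + \frac{\sqrt{18489}}{11329}$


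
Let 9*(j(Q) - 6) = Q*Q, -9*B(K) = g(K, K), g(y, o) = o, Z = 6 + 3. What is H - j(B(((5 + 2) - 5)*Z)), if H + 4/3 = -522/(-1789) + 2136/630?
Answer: -2307968/563535 ≈ -4.0955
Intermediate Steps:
Z = 9
B(K) = -K/9
j(Q) = 6 + Q²/9 (j(Q) = 6 + (Q*Q)/9 = 6 + Q²/9)
H = 147078/62615 (H = -4/3 + (-522/(-1789) + 2136/630) = -4/3 + (-522*(-1/1789) + 2136*(1/630)) = -4/3 + (522/1789 + 356/105) = -4/3 + 691694/187845 = 147078/62615 ≈ 2.3489)
H - j(B(((5 + 2) - 5)*Z)) = 147078/62615 - (6 + (-((5 + 2) - 5)*9/9)²/9) = 147078/62615 - (6 + (-(7 - 5)*9/9)²/9) = 147078/62615 - (6 + (-2*9/9)²/9) = 147078/62615 - (6 + (-⅑*18)²/9) = 147078/62615 - (6 + (⅑)*(-2)²) = 147078/62615 - (6 + (⅑)*4) = 147078/62615 - (6 + 4/9) = 147078/62615 - 1*58/9 = 147078/62615 - 58/9 = -2307968/563535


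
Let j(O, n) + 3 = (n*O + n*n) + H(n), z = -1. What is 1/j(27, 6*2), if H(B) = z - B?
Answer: 1/452 ≈ 0.0022124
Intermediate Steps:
H(B) = -1 - B
j(O, n) = -4 + n² - n + O*n (j(O, n) = -3 + ((n*O + n*n) + (-1 - n)) = -3 + ((O*n + n²) + (-1 - n)) = -3 + ((n² + O*n) + (-1 - n)) = -3 + (-1 + n² - n + O*n) = -4 + n² - n + O*n)
1/j(27, 6*2) = 1/(-4 + (6*2)² - 6*2 + 27*(6*2)) = 1/(-4 + 12² - 1*12 + 27*12) = 1/(-4 + 144 - 12 + 324) = 1/452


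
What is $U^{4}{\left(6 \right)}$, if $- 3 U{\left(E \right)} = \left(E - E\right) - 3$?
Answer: $1$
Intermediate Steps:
$U{\left(E \right)} = 1$ ($U{\left(E \right)} = - \frac{\left(E - E\right) - 3}{3} = - \frac{0 - 3}{3} = \left(- \frac{1}{3}\right) \left(-3\right) = 1$)
$U^{4}{\left(6 \right)} = 1^{4} = 1$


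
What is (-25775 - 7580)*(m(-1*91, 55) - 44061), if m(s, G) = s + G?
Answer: 1470855435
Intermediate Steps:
m(s, G) = G + s
(-25775 - 7580)*(m(-1*91, 55) - 44061) = (-25775 - 7580)*((55 - 1*91) - 44061) = -33355*((55 - 91) - 44061) = -33355*(-36 - 44061) = -33355*(-44097) = 1470855435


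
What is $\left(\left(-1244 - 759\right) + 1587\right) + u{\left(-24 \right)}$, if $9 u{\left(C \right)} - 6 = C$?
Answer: $-418$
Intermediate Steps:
$u{\left(C \right)} = \frac{2}{3} + \frac{C}{9}$
$\left(\left(-1244 - 759\right) + 1587\right) + u{\left(-24 \right)} = \left(\left(-1244 - 759\right) + 1587\right) + \left(\frac{2}{3} + \frac{1}{9} \left(-24\right)\right) = \left(-2003 + 1587\right) + \left(\frac{2}{3} - \frac{8}{3}\right) = -416 - 2 = -418$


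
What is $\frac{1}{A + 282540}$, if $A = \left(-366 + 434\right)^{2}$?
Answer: $\frac{1}{287164} \approx 3.4823 \cdot 10^{-6}$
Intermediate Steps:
$A = 4624$ ($A = 68^{2} = 4624$)
$\frac{1}{A + 282540} = \frac{1}{4624 + 282540} = \frac{1}{287164}$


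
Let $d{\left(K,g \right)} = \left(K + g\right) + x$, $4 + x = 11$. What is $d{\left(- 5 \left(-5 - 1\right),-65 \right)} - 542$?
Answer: $-570$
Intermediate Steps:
$x = 7$ ($x = -4 + 11 = 7$)
$d{\left(K,g \right)} = 7 + K + g$ ($d{\left(K,g \right)} = \left(K + g\right) + 7 = 7 + K + g$)
$d{\left(- 5 \left(-5 - 1\right),-65 \right)} - 542 = \left(7 - 5 \left(-5 - 1\right) - 65\right) - 542 = \left(7 - -30 - 65\right) - 542 = \left(7 + 30 - 65\right) - 542 = -28 - 542 = -570$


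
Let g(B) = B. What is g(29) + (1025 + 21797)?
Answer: 22851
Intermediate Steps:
g(29) + (1025 + 21797) = 29 + (1025 + 21797) = 29 + 22822 = 22851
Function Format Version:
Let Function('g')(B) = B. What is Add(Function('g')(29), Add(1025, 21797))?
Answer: 22851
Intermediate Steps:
Add(Function('g')(29), Add(1025, 21797)) = Add(29, Add(1025, 21797)) = Add(29, 22822) = 22851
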